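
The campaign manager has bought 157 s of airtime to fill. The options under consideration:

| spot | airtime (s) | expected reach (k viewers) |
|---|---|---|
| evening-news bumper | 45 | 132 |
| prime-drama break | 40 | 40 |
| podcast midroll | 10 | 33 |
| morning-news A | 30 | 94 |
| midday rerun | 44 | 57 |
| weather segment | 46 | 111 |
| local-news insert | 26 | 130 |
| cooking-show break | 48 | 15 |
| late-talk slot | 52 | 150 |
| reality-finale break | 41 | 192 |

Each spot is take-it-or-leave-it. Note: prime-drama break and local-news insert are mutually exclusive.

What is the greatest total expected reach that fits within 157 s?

Ranking by ratio (expected reach/s): local-news insert 5.00, reality-finale break 4.68, podcast midroll 3.30.
Evening-news bumper + podcast midroll + morning-news A + local-news insert + reality-finale break uses 152 of the 157 s and totals 581.
The spare 5 s is too small for any remaining spot, and no feasible exchange beats 581.

581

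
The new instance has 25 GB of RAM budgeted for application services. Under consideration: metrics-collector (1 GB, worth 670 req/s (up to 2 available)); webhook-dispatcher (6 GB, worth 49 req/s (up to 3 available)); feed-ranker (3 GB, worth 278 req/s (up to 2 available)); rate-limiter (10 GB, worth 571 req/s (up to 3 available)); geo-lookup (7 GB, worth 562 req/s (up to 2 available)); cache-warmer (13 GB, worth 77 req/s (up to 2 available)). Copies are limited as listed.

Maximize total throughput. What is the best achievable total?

3029

By throughput per GB: metrics-collector 670.00, feed-ranker 92.67, geo-lookup 80.29 lead.
Taking the top-ratio services first gives 2×metrics-collector + 2×feed-ranker + 2×geo-lookup for 3020 (22 GB).
Dropping geo-lookup frees 7 GB; slotting in rate-limiter (10 GB) lifts the total to 3029 at 25 GB.
Every other selection either busts 25 GB or exceeds an availability limit or fails to beat 3029.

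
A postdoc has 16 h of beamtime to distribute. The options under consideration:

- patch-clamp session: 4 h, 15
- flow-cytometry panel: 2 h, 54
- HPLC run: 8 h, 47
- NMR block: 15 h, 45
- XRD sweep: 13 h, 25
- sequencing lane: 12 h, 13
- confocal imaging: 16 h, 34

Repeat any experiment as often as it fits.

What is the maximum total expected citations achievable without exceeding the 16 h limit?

432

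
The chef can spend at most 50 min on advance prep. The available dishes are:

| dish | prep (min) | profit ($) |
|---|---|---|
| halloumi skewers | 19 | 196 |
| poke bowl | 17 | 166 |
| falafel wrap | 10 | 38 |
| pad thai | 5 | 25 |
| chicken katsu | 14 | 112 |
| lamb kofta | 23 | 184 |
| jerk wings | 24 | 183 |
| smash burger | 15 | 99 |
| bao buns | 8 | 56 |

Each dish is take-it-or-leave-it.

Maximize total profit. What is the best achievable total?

474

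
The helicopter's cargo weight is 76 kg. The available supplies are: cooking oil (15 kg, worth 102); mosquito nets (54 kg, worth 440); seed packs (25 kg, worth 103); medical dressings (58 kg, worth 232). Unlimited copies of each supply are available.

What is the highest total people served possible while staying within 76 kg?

Cooking oil + mosquito nets uses 69 of the 76 kg and totals 542.

542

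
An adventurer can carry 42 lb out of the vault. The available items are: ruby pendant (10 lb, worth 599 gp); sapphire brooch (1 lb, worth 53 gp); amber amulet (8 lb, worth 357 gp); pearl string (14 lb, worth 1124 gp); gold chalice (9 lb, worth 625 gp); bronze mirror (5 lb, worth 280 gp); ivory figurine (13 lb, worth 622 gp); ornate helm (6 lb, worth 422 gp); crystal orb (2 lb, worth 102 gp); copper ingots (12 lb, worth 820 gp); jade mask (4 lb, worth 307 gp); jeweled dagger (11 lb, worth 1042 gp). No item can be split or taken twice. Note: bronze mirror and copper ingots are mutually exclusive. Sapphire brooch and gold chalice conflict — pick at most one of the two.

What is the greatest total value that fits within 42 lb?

3346

Filling by ratio: sapphire brooch + pearl string + bronze mirror + ornate helm + jade mask + jeweled dagger for 3228, with 1 lb left unused.
Replace bronze mirror and ornate helm with copper ingots: the trade gains 118 net, giving 3346 at 42 lb.
That's the maximum — no feasible swap from here does better than 3346.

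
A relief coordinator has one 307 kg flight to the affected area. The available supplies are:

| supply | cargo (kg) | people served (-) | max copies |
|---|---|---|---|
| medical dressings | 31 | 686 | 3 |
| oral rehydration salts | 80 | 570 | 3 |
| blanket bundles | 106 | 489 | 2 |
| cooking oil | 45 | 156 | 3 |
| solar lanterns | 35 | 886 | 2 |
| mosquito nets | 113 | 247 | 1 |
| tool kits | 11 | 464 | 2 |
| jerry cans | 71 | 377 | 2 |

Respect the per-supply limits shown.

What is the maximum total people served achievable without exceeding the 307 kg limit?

5328

Ranking by ratio (people served/kg): tool kits 42.18, solar lanterns 25.31, medical dressings 22.13.
3×medical dressings + oral rehydration salts + 2×solar lanterns + 2×tool kits uses 265 of the 307 kg and totals 5328.
No other feasible combination exceeds 5328.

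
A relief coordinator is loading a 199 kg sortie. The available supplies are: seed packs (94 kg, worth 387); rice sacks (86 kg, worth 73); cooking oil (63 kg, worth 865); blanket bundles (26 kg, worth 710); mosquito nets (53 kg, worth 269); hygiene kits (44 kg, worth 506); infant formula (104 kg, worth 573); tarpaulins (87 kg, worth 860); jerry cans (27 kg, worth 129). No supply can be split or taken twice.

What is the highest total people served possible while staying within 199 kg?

2435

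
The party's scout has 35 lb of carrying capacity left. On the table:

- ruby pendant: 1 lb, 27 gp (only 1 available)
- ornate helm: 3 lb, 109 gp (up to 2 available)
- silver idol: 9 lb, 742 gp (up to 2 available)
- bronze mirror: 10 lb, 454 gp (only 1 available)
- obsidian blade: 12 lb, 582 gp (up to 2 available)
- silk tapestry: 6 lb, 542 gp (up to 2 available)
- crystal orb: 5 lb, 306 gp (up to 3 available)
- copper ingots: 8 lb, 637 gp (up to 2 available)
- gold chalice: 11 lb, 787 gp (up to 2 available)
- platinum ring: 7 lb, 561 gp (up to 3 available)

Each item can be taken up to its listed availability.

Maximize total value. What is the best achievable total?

Ranking by ratio (value/lb): silk tapestry 90.33, silver idol 82.44, platinum ring 80.14, copper ingots 79.62.
Greedy by ratio would take 2×silver idol + 2×silk tapestry + crystal orb: 35 lb used, total 2874.
Replace silver idol and crystal orb with 2×platinum ring: the trade gains 74 net, giving 2948 at 35 lb.
Nothing else within 35 lb beats 2948.

2948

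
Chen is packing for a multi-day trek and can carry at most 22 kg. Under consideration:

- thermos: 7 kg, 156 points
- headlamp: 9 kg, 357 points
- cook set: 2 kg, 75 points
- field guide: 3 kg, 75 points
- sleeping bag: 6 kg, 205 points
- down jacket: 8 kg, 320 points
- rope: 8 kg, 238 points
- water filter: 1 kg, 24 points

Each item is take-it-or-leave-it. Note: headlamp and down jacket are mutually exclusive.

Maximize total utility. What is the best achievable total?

Sleeping bag + down jacket + rope uses 22 of the 22 kg and totals 763.
Nothing else feasible within 22 kg beats 763.

763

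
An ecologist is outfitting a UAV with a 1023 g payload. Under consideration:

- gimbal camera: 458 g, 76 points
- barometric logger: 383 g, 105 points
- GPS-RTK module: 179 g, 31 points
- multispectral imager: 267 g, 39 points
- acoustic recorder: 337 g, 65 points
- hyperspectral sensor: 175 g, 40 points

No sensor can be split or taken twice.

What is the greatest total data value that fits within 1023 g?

221

Greedy by ratio would take barometric logger + acoustic recorder + hyperspectral sensor: 895 g used, total 210.
Replace acoustic recorder with gimbal camera: the trade gains 11 net, giving 221 at 1016 g.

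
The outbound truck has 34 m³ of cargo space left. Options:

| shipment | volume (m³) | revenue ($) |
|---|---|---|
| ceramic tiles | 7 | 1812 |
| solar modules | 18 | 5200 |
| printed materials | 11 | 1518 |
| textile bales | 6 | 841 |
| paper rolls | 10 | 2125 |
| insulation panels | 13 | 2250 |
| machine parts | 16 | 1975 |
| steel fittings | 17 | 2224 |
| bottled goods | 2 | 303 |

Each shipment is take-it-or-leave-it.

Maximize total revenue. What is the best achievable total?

8166

Taking the top-ratio shipments first gives ceramic tiles + solar modules + textile bales + bottled goods for 8156 (33 m³).
Dropping ceramic tiles and bottled goods frees 9 m³; slotting in paper rolls (10 m³) lifts the total to 8166 at 34 m³.
Runner-up ceramic tiles + solar modules + textile bales + bottled goods tops out at 8156.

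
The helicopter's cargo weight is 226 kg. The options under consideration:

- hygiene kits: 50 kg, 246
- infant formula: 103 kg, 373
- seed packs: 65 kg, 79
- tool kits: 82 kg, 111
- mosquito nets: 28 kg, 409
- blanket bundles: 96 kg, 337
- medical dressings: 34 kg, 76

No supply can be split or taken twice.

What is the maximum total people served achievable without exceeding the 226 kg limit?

Hygiene kits + infant formula + mosquito nets + medical dressings uses 215 of the 226 kg and totals 1104.

1104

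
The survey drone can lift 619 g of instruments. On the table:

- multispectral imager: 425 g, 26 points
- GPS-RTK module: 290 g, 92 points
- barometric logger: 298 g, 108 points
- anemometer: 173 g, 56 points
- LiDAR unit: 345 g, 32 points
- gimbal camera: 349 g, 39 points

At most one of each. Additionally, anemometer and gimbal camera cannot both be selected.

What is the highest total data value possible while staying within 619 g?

200

By data value per g: barometric logger 0.36, anemometer 0.32, GPS-RTK module 0.32 lead.
Greedy by ratio would take barometric logger + anemometer: 471 g used, total 164.
The 173 g tied up in anemometer is better spent on GPS-RTK module — total rises to 200 (588 g).
That's the maximum — no feasible swap from here does better than 200.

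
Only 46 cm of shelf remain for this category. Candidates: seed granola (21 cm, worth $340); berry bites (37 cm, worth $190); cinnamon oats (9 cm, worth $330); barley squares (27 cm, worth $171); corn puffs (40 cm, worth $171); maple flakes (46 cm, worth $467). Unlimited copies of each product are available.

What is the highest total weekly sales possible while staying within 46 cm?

1650

The ratio ordering already packs tightly: 5×cinnamon oats, 45 cm, 1650.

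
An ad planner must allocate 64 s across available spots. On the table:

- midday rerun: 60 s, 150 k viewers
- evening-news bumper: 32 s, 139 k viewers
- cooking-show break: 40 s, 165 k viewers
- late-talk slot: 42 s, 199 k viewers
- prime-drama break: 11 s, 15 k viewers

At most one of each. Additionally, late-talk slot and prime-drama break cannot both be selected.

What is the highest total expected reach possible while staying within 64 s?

199

Taking late-talk slot: 42 s used, 199 in expected reach.
Next best is cooking-show break + prime-drama break at 180 (51 s) — short by 19.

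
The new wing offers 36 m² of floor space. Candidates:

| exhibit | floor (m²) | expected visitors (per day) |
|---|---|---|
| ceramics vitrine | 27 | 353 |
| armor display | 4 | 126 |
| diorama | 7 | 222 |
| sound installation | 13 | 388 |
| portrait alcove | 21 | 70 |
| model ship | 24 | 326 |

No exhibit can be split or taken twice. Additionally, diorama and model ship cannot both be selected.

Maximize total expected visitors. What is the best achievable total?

Density check — diorama 31.71, armor display 31.50, sound installation 29.85 are the best per m².
Taking armor display + diorama + sound installation: 24 m² used, 736 in expected visitors.

736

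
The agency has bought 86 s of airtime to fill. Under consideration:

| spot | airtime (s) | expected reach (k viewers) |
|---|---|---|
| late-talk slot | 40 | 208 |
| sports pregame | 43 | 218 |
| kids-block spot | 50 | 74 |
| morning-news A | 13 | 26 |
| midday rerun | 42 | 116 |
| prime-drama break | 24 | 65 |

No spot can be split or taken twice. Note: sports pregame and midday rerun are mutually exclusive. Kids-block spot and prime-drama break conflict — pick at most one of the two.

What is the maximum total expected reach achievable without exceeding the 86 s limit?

426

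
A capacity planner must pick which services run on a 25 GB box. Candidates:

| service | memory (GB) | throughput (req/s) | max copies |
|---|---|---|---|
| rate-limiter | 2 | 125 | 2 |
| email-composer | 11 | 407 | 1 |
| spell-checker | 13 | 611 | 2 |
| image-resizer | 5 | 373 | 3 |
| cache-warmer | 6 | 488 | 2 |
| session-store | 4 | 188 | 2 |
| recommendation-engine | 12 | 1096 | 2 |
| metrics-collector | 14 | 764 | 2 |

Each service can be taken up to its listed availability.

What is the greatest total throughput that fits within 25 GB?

2192

Best packing: 2×recommendation-engine — 24 GB, 2192 total.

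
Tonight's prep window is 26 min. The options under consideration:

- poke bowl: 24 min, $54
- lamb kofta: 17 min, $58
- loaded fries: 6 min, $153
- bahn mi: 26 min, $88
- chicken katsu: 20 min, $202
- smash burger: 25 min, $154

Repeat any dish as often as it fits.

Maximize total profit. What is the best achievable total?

612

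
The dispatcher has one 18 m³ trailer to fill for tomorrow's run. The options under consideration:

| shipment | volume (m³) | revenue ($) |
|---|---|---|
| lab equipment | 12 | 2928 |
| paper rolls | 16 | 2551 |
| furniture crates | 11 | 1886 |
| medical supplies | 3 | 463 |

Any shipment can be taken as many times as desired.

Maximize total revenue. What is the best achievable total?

3854

The ratio ordering already packs tightly: lab equipment + 2×medical supplies, 18 m³, 3854.
No other feasible combination exceeds 3854.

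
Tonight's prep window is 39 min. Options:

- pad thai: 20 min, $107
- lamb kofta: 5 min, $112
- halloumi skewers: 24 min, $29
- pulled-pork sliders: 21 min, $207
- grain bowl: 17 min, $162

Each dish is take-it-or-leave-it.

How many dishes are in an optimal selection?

Best achievable profit is 369.
pulled-pork sliders + grain bowl hits 369 at 38 min.
Every optimal selection uses 2 dishes.

2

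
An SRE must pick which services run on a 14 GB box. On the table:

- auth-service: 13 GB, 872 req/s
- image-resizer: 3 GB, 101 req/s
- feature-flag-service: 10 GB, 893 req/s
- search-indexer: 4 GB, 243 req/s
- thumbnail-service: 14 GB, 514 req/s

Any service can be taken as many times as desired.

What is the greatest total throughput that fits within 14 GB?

1136

Best packing: feature-flag-service + search-indexer — 14 GB, 1136 total.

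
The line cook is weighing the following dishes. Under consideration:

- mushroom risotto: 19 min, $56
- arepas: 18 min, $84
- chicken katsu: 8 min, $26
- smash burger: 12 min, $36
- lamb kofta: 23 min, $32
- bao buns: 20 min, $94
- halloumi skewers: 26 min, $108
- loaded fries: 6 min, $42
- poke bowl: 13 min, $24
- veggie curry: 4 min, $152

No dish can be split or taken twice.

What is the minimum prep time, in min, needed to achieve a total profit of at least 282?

30

Look for the lowest-prep combination reaching 282.
bao buns + loaded fries + veggie curry reaches 288 using 30 min.
Below 30 min the best achievable stays under 282.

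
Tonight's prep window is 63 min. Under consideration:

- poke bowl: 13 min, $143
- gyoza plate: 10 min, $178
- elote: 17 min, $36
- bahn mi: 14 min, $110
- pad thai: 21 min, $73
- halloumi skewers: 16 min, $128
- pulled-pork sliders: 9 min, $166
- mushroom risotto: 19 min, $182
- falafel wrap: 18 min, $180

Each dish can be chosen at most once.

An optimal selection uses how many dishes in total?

5

Best achievable profit is 725.
For example poke bowl + gyoza plate + bahn mi + halloumi skewers + pulled-pork sliders achieves it, using 62 min.
Every optimal selection uses 5 dishes.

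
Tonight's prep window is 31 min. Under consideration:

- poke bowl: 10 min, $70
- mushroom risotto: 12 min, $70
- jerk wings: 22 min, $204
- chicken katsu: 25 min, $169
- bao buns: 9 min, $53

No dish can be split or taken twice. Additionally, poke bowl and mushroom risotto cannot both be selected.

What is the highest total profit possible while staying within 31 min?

Best packing: jerk wings + bao buns — 31 min, 257 total.
Nothing else feasible within 31 min beats 257.

257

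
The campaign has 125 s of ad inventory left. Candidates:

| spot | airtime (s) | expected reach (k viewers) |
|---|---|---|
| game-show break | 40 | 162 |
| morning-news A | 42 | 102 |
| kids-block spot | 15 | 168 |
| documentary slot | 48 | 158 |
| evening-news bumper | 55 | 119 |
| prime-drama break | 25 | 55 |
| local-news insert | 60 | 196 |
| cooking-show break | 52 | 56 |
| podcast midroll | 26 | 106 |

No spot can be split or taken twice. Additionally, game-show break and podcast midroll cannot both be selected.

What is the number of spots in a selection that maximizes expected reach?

3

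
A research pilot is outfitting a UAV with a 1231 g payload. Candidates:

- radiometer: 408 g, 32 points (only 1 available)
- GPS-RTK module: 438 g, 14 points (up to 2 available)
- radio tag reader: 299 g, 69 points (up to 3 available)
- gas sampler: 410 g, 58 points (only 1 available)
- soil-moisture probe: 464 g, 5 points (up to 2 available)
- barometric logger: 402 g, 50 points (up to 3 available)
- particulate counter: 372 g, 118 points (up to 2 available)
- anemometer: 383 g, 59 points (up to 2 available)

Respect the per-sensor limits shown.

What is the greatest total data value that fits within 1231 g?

305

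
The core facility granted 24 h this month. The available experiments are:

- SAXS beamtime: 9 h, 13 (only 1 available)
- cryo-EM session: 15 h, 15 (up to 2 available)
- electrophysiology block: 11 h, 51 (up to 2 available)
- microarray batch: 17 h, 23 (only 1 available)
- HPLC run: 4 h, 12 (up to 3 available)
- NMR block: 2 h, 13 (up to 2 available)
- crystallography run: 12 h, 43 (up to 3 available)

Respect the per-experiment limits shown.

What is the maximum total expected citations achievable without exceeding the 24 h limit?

A density-first pass picks electrophysiology block + 2×HPLC run + 2×NMR block — 101 at 23 h.
The 10 h tied up in 2×HPLC run and NMR block is better spent on electrophysiology block — total rises to 115 (24 h).
No other feasible combination exceeds 115.

115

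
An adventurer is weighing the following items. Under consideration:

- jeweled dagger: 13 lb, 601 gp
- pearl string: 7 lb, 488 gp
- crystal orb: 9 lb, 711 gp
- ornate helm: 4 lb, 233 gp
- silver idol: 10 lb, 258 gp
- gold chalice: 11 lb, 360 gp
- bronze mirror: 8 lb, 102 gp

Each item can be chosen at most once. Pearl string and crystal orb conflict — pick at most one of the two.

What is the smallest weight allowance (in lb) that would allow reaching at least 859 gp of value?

Minimise lb subject to total value ≥ 859.
Taking crystal orb + ornate helm gives 944 (≥ 859) for 13 lb.
No combination under 13 lb hits 859.

13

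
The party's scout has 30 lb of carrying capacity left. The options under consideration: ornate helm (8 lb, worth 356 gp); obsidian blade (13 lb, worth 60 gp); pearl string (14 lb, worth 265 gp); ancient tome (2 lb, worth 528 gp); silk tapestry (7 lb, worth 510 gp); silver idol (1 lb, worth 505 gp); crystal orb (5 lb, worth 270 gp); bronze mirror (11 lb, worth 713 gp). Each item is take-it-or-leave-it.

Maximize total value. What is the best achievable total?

By value per lb: silver idol 505.00, ancient tome 264.00, silk tapestry 72.86, bronze mirror 64.82 lead.
Taking the top-ratio items first gives ancient tome + silk tapestry + silver idol + crystal orb + bronze mirror for 2526 (26 lb).
Dropping crystal orb frees 5 lb; slotting in ornate helm (8 lb) lifts the total to 2612 at 29 lb.
Next best is ancient tome + silk tapestry + silver idol + crystal orb + bronze mirror at 2526 (26 lb) — short by 86.

2612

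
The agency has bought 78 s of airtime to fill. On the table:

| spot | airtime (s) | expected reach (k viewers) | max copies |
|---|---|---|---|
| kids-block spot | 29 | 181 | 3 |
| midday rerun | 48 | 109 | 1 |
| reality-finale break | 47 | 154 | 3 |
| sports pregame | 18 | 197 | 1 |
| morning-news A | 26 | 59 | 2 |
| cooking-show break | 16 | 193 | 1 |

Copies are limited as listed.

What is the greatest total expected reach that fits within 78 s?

571

Taking kids-block spot + sports pregame + cooking-show break: 63 s used, 571 in expected reach.
The spare 15 s is too small for any remaining spot, and no exchange beats 571.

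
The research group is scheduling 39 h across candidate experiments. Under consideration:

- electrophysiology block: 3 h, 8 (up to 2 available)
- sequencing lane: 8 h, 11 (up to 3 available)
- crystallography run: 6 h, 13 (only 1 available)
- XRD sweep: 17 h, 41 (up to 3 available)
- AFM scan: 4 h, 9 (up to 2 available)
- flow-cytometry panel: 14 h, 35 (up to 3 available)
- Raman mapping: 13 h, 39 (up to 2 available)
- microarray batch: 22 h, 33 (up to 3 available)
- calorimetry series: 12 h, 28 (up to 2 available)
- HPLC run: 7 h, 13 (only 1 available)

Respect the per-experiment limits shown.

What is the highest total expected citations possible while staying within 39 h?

108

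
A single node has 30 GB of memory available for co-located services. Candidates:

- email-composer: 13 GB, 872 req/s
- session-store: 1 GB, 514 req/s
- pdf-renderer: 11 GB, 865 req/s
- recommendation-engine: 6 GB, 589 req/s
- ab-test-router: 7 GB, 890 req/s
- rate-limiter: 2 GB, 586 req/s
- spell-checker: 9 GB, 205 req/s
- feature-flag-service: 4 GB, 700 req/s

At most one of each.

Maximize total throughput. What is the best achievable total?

3630

By throughput per GB: session-store 514.00, rate-limiter 293.00, feature-flag-service 175.00, ab-test-router 127.14 lead.
Greedy by ratio would take session-store + recommendation-engine + ab-test-router + rate-limiter + spell-checker + feature-flag-service: 29 GB used, total 3484.
The 10 GB tied up in session-store and spell-checker is better spent on pdf-renderer — total rises to 3630 (30 GB).
The closest alternative, email-composer + session-store + ab-test-router + rate-limiter + feature-flag-service, reaches only 3562.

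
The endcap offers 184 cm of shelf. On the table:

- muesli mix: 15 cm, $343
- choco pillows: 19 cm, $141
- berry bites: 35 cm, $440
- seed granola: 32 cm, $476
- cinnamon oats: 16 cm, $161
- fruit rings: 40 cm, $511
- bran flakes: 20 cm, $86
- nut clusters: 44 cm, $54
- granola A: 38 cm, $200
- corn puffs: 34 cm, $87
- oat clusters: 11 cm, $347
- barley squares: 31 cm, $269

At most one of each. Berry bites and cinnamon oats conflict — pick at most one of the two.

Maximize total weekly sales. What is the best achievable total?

Density check — oat clusters 31.55, muesli mix 22.87, seed granola 14.88 are the best per cm.
Muesli mix + choco pillows + berry bites + seed granola + fruit rings + oat clusters + barley squares uses 183 of the 184 cm and totals 2527.

2527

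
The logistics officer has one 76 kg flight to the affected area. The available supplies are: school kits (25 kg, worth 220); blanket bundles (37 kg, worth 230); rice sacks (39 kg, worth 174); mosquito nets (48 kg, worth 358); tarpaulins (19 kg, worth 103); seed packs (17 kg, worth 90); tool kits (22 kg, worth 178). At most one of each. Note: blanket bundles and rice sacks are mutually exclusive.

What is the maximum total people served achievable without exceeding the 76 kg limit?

578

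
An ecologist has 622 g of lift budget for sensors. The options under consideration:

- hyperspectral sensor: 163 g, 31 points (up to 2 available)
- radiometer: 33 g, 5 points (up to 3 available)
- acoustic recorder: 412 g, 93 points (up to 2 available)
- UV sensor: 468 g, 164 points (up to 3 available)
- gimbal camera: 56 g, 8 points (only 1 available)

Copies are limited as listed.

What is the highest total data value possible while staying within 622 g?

182

Greedy by ratio would take 3×radiometer + UV sensor: 567 g used, total 179.
Replace radiometer with gimbal camera: the trade gains 3 net, giving 182 at 590 g.
Nothing else within 622 g beats 182.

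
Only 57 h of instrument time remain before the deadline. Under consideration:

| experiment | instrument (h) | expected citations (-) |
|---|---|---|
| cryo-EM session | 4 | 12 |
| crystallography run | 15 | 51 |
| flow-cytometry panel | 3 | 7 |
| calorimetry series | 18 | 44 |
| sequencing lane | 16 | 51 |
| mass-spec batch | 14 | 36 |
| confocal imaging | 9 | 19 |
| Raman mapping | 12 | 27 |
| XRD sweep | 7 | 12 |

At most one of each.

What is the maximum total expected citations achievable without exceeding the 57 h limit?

165

Taking the top-ratio experiments first gives cryo-EM session + crystallography run + flow-cytometry panel + sequencing lane + mass-spec batch for 157 (52 h).
Replace mass-spec batch with calorimetry series: the trade gains 8 net, giving 165 at 56 h.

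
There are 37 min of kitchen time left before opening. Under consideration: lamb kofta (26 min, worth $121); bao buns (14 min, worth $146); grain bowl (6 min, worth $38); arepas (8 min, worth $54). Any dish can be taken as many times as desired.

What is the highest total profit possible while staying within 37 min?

346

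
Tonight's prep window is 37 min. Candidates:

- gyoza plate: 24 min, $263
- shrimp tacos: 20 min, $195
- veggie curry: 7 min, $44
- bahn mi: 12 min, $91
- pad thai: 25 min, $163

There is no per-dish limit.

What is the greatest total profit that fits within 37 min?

Taking gyoza plate + bahn mi: 36 min used, 354 in profit.
Every other selection either busts 37 min or fails to beat 354.

354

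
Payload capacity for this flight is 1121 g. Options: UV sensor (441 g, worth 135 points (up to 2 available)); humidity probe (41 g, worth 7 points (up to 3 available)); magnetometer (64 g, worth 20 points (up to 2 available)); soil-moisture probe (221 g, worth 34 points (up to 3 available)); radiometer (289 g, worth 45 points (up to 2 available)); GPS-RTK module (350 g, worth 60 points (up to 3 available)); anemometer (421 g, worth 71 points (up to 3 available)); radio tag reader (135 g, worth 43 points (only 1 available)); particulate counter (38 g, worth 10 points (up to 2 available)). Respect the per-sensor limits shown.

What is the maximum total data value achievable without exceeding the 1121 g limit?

Density check — radio tag reader 0.32, magnetometer 0.31, UV sensor 0.31, particulate counter 0.26 are the best per g.
Taking the top-ratio sensors first gives UV sensor + 3×humidity probe + 2×magnetometer + radio tag reader + 2×particulate counter for 259 (903 g).
Dropping 3×humidity probe and magnetometer and particulate counter frees 225 g; slotting in UV sensor (441 g) lifts the total to 343 at 1119 g.

343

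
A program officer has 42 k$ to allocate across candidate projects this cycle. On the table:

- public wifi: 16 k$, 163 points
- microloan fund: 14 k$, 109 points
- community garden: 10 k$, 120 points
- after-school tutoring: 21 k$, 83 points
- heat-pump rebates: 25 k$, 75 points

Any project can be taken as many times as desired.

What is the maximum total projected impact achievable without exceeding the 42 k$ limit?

480

Ranking by ratio (projected impact/k$): community garden 12.00, public wifi 10.19, microloan fund 7.79.
4×community garden uses 40 of the 42 k$ and totals 480.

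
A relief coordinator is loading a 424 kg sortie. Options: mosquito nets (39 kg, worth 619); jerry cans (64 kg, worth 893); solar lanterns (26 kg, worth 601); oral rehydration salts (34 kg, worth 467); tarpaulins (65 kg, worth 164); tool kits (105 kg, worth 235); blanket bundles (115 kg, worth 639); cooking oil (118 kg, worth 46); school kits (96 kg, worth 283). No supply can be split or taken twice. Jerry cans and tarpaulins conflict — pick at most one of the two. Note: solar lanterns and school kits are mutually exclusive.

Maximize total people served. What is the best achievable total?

Density check — solar lanterns 23.12, mosquito nets 15.87, jerry cans 13.95, oral rehydration salts 13.74 are the best per kg.
Best packing: mosquito nets + jerry cans + solar lanterns + oral rehydration salts + tool kits + blanket bundles — 383 kg, 3454 total.
Runner-up mosquito nets + jerry cans + solar lanterns + oral rehydration salts + blanket bundles + cooking oil tops out at 3265.

3454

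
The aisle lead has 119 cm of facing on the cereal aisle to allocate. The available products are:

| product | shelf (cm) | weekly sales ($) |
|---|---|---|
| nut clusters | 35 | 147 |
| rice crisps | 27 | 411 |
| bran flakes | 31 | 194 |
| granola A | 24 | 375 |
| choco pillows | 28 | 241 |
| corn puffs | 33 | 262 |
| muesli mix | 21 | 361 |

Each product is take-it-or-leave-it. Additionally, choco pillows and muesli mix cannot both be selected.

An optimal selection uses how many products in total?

Best achievable weekly sales is 1409.
For example rice crisps + granola A + corn puffs + muesli mix achieves it, using 105 cm.
Every optimal selection uses 4 products.

4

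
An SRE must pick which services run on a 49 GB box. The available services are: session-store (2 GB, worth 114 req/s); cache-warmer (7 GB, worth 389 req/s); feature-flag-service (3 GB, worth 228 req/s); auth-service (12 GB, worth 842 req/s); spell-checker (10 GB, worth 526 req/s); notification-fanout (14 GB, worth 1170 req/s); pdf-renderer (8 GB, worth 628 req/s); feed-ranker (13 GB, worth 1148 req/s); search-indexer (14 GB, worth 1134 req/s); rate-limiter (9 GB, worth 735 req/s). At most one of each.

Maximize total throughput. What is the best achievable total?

Greedy by ratio would take session-store + feature-flag-service + notification-fanout + pdf-renderer + feed-ranker + rate-limiter: 49 GB used, total 4023.
The 14 GB tied up in session-store and feature-flag-service and rate-limiter is better spent on search-indexer — total rises to 4080 (49 GB).
That's the maximum — no swap from here does better than 4080.

4080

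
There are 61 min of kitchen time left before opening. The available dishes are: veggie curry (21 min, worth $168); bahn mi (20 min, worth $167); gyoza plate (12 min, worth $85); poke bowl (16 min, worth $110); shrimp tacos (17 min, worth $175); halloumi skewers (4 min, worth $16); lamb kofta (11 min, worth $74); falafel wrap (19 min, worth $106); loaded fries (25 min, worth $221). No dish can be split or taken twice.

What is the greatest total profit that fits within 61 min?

Filling by ratio: gyoza plate + shrimp tacos + halloumi skewers + loaded fries for 497, with 3 min left unused.
But veggie curry + bahn mi + shrimp tacos fits in 58 min and reaches 510.
No other feasible combination exceeds 510.

510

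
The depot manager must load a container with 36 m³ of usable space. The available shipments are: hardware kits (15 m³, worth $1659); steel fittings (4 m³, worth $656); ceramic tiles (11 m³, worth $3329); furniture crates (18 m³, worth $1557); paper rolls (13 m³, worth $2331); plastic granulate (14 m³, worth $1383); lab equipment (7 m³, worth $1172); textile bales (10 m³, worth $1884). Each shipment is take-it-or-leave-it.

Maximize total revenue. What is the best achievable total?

Ranking by ratio (revenue/m³): ceramic tiles 302.64, textile bales 188.40, paper rolls 179.31, lab equipment 167.43.
Taking ceramic tiles + paper rolls + textile bales: 34 m³ used, 7544 in revenue.
Next best is steel fittings + ceramic tiles + paper rolls + lab equipment at 7488 (35 m³) — short by 56.

7544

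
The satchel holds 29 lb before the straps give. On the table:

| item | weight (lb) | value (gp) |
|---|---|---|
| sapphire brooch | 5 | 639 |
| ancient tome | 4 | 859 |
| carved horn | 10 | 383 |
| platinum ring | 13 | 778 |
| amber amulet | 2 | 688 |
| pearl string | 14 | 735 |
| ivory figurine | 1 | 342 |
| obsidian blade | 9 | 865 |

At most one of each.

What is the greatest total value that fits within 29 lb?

3532

Ranking by ratio (value/lb): amber amulet 344.00, ivory figurine 342.00, ancient tome 214.75, sapphire brooch 127.80.
A density-first pass picks sapphire brooch + ancient tome + amber amulet + ivory figurine + obsidian blade — 3393 at 21 lb.
Dropping sapphire brooch frees 5 lb; slotting in platinum ring (13 lb) lifts the total to 3532 at 29 lb.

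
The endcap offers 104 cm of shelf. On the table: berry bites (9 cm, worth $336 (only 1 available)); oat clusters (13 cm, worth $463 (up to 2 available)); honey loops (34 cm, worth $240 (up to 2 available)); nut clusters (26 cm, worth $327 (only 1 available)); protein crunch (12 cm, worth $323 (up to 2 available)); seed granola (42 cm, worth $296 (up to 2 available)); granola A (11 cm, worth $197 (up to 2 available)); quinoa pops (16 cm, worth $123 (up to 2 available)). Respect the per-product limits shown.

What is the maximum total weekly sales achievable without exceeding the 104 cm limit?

By weekly sales per cm: berry bites 37.33, oat clusters 35.62, protein crunch 26.92 lead.
Filling by ratio: berry bites + 2×oat clusters + 2×protein crunch + 2×granola A + quinoa pops for 2425, with 7 cm left unused.
Dropping granola A and quinoa pops frees 27 cm; slotting in nut clusters (26 cm) lifts the total to 2432 at 96 cm.
Every other selection either busts 104 cm or exceeds an availability limit or fails to beat 2432.

2432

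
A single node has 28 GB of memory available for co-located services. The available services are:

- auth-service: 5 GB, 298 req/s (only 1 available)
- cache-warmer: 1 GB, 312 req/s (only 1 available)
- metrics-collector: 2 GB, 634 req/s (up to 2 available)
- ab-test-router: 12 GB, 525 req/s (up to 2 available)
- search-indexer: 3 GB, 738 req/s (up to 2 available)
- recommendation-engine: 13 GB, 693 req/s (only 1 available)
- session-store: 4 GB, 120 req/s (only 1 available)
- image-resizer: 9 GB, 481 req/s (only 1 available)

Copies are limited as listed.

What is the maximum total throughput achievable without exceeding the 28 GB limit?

3879

By throughput per GB: metrics-collector 317.00, cache-warmer 312.00, search-indexer 246.00 lead.
Greedy by ratio would take auth-service + cache-warmer + 2×metrics-collector + 2×search-indexer + image-resizer: 25 GB used, total 3835.
Dropping image-resizer frees 9 GB; slotting in ab-test-router (12 GB) lifts the total to 3879 at 28 GB.
Nothing else within 28 GB beats 3879.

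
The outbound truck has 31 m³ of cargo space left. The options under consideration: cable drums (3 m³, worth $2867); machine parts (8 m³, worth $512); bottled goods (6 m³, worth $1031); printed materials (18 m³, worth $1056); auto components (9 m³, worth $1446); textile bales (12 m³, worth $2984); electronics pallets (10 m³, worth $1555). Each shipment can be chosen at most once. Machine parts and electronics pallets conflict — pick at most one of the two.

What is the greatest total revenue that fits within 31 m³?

Taking the top-ratio shipments first gives cable drums + bottled goods + auto components + textile bales for 8328 (30 m³).
The 9 m³ tied up in auto components is better spent on electronics pallets — total rises to 8437 (31 m³).

8437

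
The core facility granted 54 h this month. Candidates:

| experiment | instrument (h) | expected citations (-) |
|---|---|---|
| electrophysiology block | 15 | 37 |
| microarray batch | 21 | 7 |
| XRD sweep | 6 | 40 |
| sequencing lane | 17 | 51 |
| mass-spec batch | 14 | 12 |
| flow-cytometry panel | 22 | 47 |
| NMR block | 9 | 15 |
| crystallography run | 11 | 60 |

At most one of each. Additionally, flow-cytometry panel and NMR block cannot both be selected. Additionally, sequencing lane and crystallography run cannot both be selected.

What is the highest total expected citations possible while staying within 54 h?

184

Density check — XRD sweep 6.67, crystallography run 5.45, sequencing lane 3.00 are the best per h.
Electrophysiology block + XRD sweep + flow-cytometry panel + crystallography run uses 54 of the 54 h and totals 184.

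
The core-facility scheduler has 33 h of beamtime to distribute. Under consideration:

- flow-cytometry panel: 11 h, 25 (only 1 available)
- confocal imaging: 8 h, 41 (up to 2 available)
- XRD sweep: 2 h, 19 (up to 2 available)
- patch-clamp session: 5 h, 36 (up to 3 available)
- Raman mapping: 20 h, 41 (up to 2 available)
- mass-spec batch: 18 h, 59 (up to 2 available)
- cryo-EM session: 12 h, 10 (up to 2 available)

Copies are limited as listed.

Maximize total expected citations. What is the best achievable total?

209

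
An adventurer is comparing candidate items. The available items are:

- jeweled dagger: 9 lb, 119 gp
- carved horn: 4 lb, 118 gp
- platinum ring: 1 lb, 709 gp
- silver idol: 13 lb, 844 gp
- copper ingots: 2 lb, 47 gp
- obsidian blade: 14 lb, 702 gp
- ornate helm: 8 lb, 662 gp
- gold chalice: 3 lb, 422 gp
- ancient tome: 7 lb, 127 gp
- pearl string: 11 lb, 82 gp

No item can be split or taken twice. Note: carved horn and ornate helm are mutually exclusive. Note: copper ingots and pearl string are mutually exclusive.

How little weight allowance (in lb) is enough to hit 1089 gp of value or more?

4

Need the lightest bundle worth ≥ 1089.
platinum ring + gold chalice reaches 1131 using 4 lb.
Any bundle with less than 4 lb falls short of 1089.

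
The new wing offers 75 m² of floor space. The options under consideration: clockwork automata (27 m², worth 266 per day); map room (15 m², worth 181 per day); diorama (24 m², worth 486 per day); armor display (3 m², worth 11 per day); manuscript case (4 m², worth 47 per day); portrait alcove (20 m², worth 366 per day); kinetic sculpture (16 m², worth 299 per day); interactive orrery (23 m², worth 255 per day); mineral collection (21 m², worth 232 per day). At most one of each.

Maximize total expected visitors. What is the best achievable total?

1332

Density check — diorama 20.25, kinetic sculpture 18.69, portrait alcove 18.30 are the best per m².
The ratio ordering already packs tightly: map room + diorama + portrait alcove + kinetic sculpture, 75 m², 1332.
The closest alternative, diorama + armor display + manuscript case + portrait alcove + kinetic sculpture, reaches only 1209.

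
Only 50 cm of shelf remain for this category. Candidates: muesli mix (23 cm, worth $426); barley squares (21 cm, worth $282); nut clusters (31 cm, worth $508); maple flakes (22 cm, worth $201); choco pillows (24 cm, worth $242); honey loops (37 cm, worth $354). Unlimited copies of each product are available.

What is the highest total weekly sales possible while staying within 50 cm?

852

Ranking by ratio (weekly sales/cm): muesli mix 18.52, nut clusters 16.39, barley squares 13.43.
Best packing: 2×muesli mix — 46 cm, 852 total.
The spare 4 cm is too small for any remaining product, and no exchange beats 852.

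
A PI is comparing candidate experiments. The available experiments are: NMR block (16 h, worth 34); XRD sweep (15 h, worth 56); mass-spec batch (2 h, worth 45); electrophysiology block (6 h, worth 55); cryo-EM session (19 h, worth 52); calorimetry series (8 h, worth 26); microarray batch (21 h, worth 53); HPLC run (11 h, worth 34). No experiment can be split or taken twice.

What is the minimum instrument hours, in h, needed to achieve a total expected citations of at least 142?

Minimise h subject to total expected citations ≥ 142.
Taking XRD sweep + mass-spec batch + electrophysiology block gives 156 (≥ 142) for 23 h.
No combination under 23 h hits 142.

23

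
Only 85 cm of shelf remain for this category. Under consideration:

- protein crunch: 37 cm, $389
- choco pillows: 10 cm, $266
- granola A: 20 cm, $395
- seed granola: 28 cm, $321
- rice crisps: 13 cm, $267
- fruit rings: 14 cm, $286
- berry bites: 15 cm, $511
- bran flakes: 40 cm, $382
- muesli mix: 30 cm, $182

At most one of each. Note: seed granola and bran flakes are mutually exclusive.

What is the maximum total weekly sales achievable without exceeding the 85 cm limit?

1725

Best packing: choco pillows + granola A + rice crisps + fruit rings + berry bites — 72 cm, 1725 total.
Next best is choco pillows + seed granola + rice crisps + fruit rings + berry bites at 1651 (80 cm) — short by 74.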